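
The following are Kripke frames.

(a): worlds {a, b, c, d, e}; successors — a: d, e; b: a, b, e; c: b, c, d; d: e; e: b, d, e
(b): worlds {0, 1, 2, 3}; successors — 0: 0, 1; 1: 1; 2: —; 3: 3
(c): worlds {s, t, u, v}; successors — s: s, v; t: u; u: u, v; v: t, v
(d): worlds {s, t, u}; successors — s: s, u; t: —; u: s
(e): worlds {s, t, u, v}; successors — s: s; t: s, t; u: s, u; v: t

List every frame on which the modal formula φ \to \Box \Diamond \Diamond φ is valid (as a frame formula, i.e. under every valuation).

This is the axiom for a generalized confluence (Geach) condition; its first-order frame correspondent is \forall x \forall z (xRz \to \exists w (x = w \wedge z R^2 w)).
(a): fails — aRd but no w with a=w and dR²w.
(b): fails — 0R1 but no w with 0=w and 1R²w.
(c): fails — sRv but no w with s=w and vR²w.
(d): ✓.
(e): fails — tRs but no w with t=w and sR²w.

(d)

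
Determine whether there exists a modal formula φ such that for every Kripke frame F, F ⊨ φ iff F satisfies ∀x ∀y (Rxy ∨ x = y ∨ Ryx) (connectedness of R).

If a class were modally definable it would be closed under disjoint unions (Goldblatt–Thomason).
Take 2 disjoint single-world reflexive frames: each is trivially connected, but their disjoint union has 2 worlds with no edge between distinct components, so it is not connected.
Hence connectedness of R is not modally definable.

Not modally definable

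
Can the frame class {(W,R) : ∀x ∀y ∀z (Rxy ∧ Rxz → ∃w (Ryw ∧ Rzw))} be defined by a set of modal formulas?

Definable; ◇□p → □◇p defines it

This is a Sahlqvist condition; the .2 axiom ◇□p → □◇p defines it.
Suppose ◇□p→□◇p is valid. Take Rxy, Rxz and set V(p)={w : Ryw}. Then □p at y so ◇□p at x, so □◇p at x, so ◇p at z, giving w with Rzw and Ryw.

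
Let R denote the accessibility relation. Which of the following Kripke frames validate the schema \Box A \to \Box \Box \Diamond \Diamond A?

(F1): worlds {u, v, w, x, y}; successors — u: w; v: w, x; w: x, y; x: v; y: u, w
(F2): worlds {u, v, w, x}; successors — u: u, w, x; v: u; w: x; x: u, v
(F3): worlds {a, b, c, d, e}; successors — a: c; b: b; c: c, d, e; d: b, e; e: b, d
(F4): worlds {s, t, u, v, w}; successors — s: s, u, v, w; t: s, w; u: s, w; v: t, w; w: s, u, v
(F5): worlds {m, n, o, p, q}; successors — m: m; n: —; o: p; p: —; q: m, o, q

Frame correspondent (Sahlqvist): \forall x \forall z (x R^2 z \to \exists w (xRw \wedge z R^2 w)) — i.e. a generalized confluence (Geach) condition.
(F1): fails — wR²w but no t with wRt and wR²t.
(F2): satisfies the condition.
(F3): fails — aR²d but no w with aRw and dR²w.
(F4): satisfies the condition.
(F5): fails — qR²o but no w with qRw and oR²w.
Valid on: (F2), (F4).

(F2), (F4)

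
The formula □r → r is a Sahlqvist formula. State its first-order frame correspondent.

Suppose □r→r is valid. At any x set V(r)={w : Rxw}. Then □r holds at x, so r holds at x, i.e. Rxx.

reflexivity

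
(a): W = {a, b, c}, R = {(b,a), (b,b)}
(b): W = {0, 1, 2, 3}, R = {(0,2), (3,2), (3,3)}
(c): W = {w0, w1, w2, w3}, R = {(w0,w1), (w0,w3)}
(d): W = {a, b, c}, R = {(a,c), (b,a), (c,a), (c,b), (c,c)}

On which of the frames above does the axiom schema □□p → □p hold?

This is the axiom for density; its first-order frame correspondent is ∀x ∀y (Rxy → ∃z (Rxz ∧ Rzy)).
(a): satisfies the condition.
(b): fails — R02 but no z with R0z and Rz2.
(c): fails — Rw0w1 but no z with Rw0z and Rzw1.
(d): fails — Rba but no z with Rbz and Rza.
Valid on: (a).

(a)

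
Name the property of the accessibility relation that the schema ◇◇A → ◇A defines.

Replacing A by ¬A and contraposing gives the equivalent schema □A → □□A.
Suppose □A→□□A is valid. Take Rxy, Ryz and set V(A)={w : Rxw}. Then □A at x, so □□A at x, so □A at y, so A at z, i.e. Rxz.
Conversely, any frame satisfying ∀x ∀y ∀z (Rxy ∧ Ryz → Rxz) validates the schema.
Frame condition: ∀x ∀y ∀z (Rxy ∧ Ryz → Rxz).

transitivity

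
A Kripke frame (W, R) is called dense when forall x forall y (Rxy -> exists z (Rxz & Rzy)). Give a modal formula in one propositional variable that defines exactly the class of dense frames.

This is density; the standard corresponding axiom is C4: □□r → □r.
Suppose □□r→□r is valid. Take Rxy and set V(r)={w : xR²w}. Then □□r at x, so □r at x, so r at y, i.e. ∃z(Rxz∧Rzy).

□□r → □r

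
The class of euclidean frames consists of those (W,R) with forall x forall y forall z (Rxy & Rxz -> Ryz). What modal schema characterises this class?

The condition is the Euclidean property. The 5 schema ◇p → □◇p defines it.
Suppose ◇p→□◇p is valid. Take Rxy, Rxz and set V(p)={y}. Then ◇p at x, so □◇p at x, so ◇p at z, so some w with Rzw has p; w=y, i.e. Rzy. By symmetry of the argument, Ryz.

◇p → □◇p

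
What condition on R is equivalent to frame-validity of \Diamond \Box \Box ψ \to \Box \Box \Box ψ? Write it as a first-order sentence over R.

This is a Sahlqvist (Geach-type) schema ◇^1□^2ψ → □^3◇^0ψ.
Minimal-valuation argument: fix x; take any y with xR^1y and any z with xR^3z. Set V(ψ) to the set of worlds R-reachable from y in exactly 2 steps. Then □^2ψ holds at y, so the antecedent holds at x; validity forces ◇^0ψ at z, giving a w with zR^0w and yR^2w.
First-order correspondent: \forall x \forall y \forall z ((xRy \wedge x R^3 z) \to \exists w (y R^2 w \wedge z = w)).

\forall x \forall y \forall z ((xRy \wedge x R^3 z) \to \exists w (y R^2 w \wedge z = w))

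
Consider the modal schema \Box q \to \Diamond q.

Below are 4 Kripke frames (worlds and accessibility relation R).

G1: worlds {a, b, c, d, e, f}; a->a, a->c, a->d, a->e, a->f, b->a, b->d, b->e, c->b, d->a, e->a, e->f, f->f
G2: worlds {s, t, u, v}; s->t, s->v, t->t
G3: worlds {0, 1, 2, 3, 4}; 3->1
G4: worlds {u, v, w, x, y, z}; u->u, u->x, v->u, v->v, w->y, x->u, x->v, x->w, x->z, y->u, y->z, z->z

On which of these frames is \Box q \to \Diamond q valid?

G1, G4

This is the axiom for seriality; its first-order frame correspondent is \forall x \exists y Rxy.
G1: ✓.
G2: fails — world u has no successor.
G3: fails — world 0 has no successor.
G4: ✓.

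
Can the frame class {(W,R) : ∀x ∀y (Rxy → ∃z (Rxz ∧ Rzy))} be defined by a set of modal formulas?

Yes: it is density, defined by the C4 schema □□q → □q.

Yes — defined by □□q → □q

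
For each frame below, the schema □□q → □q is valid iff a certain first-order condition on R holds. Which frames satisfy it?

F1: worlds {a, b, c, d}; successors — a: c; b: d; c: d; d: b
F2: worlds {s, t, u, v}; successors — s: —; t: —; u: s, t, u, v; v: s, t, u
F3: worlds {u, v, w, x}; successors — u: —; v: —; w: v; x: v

F2

The schema corresponds to density: ∀x ∀y (Rxy → ∃z (Rxz ∧ Rzy)).
F1: fails — Rdb but no z with Rdz and Rzb.
F2: ✓.
F3: fails — Rxv but no z with Rxz and Rzv.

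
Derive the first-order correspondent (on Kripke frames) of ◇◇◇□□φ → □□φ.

∀x ∀y ∀z ((xR³y ∧ xR²z) → ∃w (yR²w ∧ z = w))

This is a Sahlqvist (Geach-type) schema ◇^3□^2φ → □^2◇^0φ.
Minimal-valuation argument: fix x; take any y with xR^3y and any z with xR^2z. Set V(φ) to the set of worlds R-reachable from y in exactly 2 steps. Then □^2φ holds at y, so the antecedent holds at x; validity forces ◇^0φ at z, giving a w with zR^0w and yR^2w.
First-order correspondent: ∀x ∀y ∀z ((xR³y ∧ xR²z) → ∃w (yR²w ∧ z = w)).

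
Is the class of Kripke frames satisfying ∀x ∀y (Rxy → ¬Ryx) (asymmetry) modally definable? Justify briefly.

No

If a class were modally definable it would be closed under surjective bounded morphisms (Goldblatt–Thomason).
The 4-cycle (worlds s,t,u,v with s→t→u→v→s) is asymmetric. Mapping every world to a single reflexive point • is a surjective bounded morphism, and the reflexive point is not asymmetric (R•• but asymmetry requires ¬R••).
So the class is not modally definable.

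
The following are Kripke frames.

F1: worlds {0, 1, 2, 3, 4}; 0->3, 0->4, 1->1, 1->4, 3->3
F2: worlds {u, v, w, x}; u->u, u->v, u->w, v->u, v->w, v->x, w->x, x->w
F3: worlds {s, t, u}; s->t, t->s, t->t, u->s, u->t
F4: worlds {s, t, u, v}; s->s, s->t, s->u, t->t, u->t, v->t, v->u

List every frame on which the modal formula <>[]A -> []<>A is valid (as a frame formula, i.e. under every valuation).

The schema corresponds to convergence: forall x forall y forall z (Rxy & Rxz -> exists w (Ryw & Rzw)).
F1: fails — R04 and R04 but 4 and 4 have no common successor.
F2: fails — Ruw and Ruu but w and u have no common successor.
F3: holds.
F4: holds.

F3, F4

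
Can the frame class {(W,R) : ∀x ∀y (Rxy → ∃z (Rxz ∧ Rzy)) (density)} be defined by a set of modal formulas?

The condition is density. A defining modal formula is □□q → □q.

Yes — defined by □□q → □q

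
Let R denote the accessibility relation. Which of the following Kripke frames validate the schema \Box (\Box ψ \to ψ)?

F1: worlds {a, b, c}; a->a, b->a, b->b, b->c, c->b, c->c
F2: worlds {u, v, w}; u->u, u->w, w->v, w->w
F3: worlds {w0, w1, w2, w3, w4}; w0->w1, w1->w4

This is the axiom for shift-reflexivity; its first-order frame correspondent is \forall x \forall y (Rxy \to Ryy).
F1: satisfies the condition.
F2: fails — Rwv but not Rvv.
F3: fails — Rw0w1 but not Rw1w1.

F1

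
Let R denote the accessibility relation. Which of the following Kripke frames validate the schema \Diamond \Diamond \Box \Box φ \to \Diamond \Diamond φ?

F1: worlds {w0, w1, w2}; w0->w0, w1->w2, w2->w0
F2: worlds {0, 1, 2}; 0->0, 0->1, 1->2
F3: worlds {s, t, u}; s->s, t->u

F1, F3

Frame correspondent (Sahlqvist): \forall x \forall y (x R^2 y \to \exists w (y R^2 w \wedge x R^2 w)) — i.e. a generalized confluence (Geach) condition.
F1: holds.
F2: fails — 0R²1 but no w with 1R²w and 0R²w.
F3: holds.
Valid on: F1, F3.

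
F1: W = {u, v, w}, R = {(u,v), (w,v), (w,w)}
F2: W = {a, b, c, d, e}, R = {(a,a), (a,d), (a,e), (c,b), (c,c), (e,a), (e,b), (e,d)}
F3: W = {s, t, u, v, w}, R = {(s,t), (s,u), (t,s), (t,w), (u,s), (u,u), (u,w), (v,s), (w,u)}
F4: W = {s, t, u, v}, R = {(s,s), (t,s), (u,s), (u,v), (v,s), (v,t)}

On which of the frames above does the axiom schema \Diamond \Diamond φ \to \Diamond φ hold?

This is the axiom for transitivity; its first-order frame correspondent is \forall x \forall y \forall z (Rxy \wedge Ryz \to Rxz).
F1: ✓.
F2: fails — Rea and Rae but not Ree.
F3: fails — Rwu and Ruw but not Rww.
F4: fails — Ruv and Rvt but not Rut.
Valid on: F1.

F1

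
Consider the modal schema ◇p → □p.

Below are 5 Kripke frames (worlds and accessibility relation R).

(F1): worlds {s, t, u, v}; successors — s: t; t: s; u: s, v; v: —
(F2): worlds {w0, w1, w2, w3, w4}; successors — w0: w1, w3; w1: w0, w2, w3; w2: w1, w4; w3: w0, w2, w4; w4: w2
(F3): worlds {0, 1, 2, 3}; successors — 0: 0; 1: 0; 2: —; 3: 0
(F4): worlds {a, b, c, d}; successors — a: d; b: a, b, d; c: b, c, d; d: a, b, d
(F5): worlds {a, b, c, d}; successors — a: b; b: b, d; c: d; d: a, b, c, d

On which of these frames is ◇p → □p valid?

(F3)

The schema corresponds to partial functionality: ∀x ∀y ∀z (Rxy ∧ Rxz → y = z).
(F1): fails — u sees both s and v.
(F2): fails — w0 sees both w1 and w3.
(F3): condition met.
(F4): fails — b sees both a and b.
(F5): fails — b sees both b and d.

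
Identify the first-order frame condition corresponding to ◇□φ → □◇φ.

convergence: ∀x ∀y ∀z (Rxy ∧ Rxz → ∃w (Ryw ∧ Rzw))

Suppose ◇□φ→□◇φ is valid. Take Rxy, Rxz and set V(φ)={w : Ryw}. Then □φ at y so ◇□φ at x, so □◇φ at x, so ◇φ at z, giving w with Rzw and Ryw.
Conversely, any frame satisfying ∀x ∀y ∀z (Rxy ∧ Rxz → ∃w (Ryw ∧ Rzw)) validates the schema.
Frame condition: ∀x ∀y ∀z (Rxy ∧ Rxz → ∃w (Ryw ∧ Rzw)).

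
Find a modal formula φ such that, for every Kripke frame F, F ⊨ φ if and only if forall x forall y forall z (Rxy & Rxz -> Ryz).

◇p → □◇p

A defining formula is ◇p → □◇p (the 5 axiom).
Suppose ◇p→□◇p is valid. Take Rxy, Rxz and set V(p)={y}. Then ◇p at x, so □◇p at x, so ◇p at z, so some w with Rzw has p; w=y, i.e. Rzy. By symmetry of the argument, Ryz.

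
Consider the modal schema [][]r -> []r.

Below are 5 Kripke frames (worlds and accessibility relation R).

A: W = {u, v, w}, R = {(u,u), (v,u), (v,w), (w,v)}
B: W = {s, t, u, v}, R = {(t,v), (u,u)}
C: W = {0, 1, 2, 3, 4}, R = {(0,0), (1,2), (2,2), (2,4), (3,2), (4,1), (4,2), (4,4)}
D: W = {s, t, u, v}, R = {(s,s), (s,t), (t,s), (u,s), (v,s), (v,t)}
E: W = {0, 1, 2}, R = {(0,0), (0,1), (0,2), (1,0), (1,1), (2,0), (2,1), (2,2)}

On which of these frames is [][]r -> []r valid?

C, D, E

This is the axiom for density; its first-order frame correspondent is forall x forall y (Rxy -> exists z (Rxz & Rzy)).
A: fails — Rvw but no z with Rvz and Rzw.
B: fails — Rtv but no z with Rtz and Rzv.
C: ✓.
D: ✓.
E: ✓.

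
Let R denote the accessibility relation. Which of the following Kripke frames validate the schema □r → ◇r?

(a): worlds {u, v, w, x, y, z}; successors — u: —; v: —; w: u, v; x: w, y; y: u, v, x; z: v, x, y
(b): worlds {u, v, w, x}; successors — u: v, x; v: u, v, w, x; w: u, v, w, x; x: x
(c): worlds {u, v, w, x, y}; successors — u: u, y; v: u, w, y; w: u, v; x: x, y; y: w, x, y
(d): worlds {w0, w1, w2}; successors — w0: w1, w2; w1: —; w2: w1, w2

(b), (c)

This is the axiom for seriality; its first-order frame correspondent is ∀x ∃y Rxy.
(a): fails — world u has no successor.
(b): ✓.
(c): ✓.
(d): fails — world w1 has no successor.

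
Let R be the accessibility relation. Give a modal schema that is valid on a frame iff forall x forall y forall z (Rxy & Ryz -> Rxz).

□q → □□q

This is transitivity; the standard corresponding axiom is 4: □q → □□q.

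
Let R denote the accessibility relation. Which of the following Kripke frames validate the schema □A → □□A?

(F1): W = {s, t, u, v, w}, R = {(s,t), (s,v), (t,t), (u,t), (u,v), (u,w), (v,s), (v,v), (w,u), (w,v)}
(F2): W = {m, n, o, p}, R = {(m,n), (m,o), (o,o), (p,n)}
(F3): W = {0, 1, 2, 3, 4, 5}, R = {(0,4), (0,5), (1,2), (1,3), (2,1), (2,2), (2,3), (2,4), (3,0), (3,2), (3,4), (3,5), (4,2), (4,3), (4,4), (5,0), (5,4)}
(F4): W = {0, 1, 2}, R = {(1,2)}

This is the axiom for transitivity; its first-order frame correspondent is ∀x ∀y ∀z (Rxy ∧ Ryz → Rxz).
(F1): fails — Ruv and Rvs but not Rus.
(F2): condition met.
(F3): fails — R34 and R43 but not R33.
(F4): condition met.
Valid on: (F2), (F4).

(F2), (F4)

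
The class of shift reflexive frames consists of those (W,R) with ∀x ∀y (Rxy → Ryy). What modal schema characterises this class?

A defining formula is □(□ψ → ψ) (the T□ axiom).
Suppose □(□ψ→ψ) is valid. Take Rxy and set V(ψ)={w : Ryw}. Then at y, □ψ holds; since □(□ψ→ψ) at x, □ψ→ψ at y, so ψ at y, i.e. Ryy.

□(□ψ → ψ)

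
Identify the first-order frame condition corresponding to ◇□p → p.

Symmetry

Equivalently (dual form): p → □◇p.
Suppose p→□◇p is valid. Take Rxy and set V(p)={x}. Then p at x, so □◇p at x, so ◇p at y, so some z with Ryz has p; z=x, i.e. Ryx.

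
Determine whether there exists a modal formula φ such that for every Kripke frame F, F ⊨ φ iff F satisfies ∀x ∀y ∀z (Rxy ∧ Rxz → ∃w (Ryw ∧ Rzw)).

The condition is convergence. A defining modal formula is ◇□p → □◇p.
Suppose ◇□p→□◇p is valid. Take Rxy, Rxz and set V(p)={w : Ryw}. Then □p at y so ◇□p at x, so □◇p at x, so ◇p at z, giving w with Rzw and Ryw.

Definable; ◇□p → □◇p defines it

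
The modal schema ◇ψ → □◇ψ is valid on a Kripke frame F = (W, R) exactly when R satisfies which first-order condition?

Suppose ◇ψ→□◇ψ is valid. Take Rxy, Rxz and set V(ψ)={y}. Then ◇ψ at x, so □◇ψ at x, so ◇ψ at z, so some w with Rzw has ψ; w=y, i.e. Rzy. By symmetry of the argument, Ryz.
The converse is a direct semantic check.
Frame condition: ∀x ∀y ∀z (Rxy ∧ Rxz → Ryz).

The Euclidean property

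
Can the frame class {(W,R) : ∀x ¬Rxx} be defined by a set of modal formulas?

No — not modally definable

If a class were modally definable it would be closed under surjective bounded morphisms (Goldblatt–Thomason).
The 4-cycle (worlds 0,1,2,3 with 0→1→2→3→0) is irreflexive, and the map sending every world to a single reflexive point • is a surjective bounded morphism (forth: every edge maps to (•,•); back: every world has a successor). So any modal formula valid on the 4-cycle is also valid on the reflexive point, which is not irreflexive.
So no modal formula (or set of formulas) defines exactly the irreflexive frames.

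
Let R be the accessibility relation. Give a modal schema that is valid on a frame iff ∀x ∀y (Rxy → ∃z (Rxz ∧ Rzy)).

This is density; the standard corresponding axiom is C4: □□r → □r.
Suppose □□r→□r is valid. Take Rxy and set V(r)={w : xR²w}. Then □□r at x, so □r at x, so r at y, i.e. ∃z(Rxz∧Rzy).

□□r → □r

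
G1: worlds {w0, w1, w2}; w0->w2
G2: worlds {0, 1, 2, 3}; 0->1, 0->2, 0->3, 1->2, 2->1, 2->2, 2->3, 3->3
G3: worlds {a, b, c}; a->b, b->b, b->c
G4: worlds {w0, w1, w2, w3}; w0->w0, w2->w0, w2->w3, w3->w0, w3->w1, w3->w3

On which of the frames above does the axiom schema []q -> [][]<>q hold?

G1

This is the axiom for a generalized confluence (Geach) condition; its first-order frame correspondent is forall x forall z (x R^2 z -> exists w (xRw & zRw)).
G1: satisfies the condition.
G2: fails — 1R²3 but no w with 1Rw and 3Rw.
G3: fails — aR²c but no w with aRw and cRw.
G4: fails — w2R²w1 but no w with w2Rw and w1Rw.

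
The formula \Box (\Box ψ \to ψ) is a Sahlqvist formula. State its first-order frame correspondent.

shift-reflexivity: \forall x \forall y (Rxy \to Ryy)

This schema is the T□ axiom.
Its frame correspondent is shift-reflexivity — \forall x \forall y (Rxy \to Ryy).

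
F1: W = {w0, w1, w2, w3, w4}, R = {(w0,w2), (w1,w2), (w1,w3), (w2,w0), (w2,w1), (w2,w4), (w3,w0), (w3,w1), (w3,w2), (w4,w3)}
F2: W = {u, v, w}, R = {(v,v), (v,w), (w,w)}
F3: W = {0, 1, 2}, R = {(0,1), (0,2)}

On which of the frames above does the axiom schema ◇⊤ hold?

F1

This is the axiom for seriality; its first-order frame correspondent is ∀x ∃y Rxy.
F1: satisfies the condition.
F2: fails — world u has no successor.
F3: fails — world 1 has no successor.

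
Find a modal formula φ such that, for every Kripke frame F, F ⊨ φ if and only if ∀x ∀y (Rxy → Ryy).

A defining formula is □(□r → r) (the T□ axiom).

□(□r → r)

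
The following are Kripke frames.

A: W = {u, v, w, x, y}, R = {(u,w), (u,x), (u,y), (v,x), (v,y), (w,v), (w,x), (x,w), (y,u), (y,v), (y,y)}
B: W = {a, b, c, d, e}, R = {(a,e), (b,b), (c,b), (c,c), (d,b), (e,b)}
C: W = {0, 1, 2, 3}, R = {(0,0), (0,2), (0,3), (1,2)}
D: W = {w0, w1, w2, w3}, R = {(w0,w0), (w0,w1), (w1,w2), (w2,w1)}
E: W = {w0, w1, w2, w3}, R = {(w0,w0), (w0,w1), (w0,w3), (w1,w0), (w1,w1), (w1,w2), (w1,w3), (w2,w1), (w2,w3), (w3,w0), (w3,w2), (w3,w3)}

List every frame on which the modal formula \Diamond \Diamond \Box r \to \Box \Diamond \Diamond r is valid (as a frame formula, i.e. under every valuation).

Frame correspondent (Sahlqvist): \forall x \forall y \forall z ((x R^2 y \wedge xRz) \to \exists w (yRw \wedge z R^2 w)) — i.e. a generalized confluence (Geach) condition.
A: fails — uR²x, uRx but no t with xRt and xR²t.
B: holds.
C: fails — 0R²0, 0R2 but no w with 0Rw and 2R²w.
D: fails — w0R²w1, w0Rw1 but no w with w1Rw and w1R²w.
E: holds.
Valid on: B, E.

B, E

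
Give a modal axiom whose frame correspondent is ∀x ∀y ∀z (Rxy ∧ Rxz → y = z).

◇q → □q

This is partial functionality; the standard corresponding axiom is CD: ◇q → □q.
Suppose ◇q→□q is valid. Take Rxy, Rxz and set V(q)={y}. Then ◇q at x, so □q at x, so q at z, i.e. z=y.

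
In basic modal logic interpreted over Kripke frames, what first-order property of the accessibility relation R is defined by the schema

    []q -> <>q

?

seriality

This is the D axiom.
It corresponds to seriality: forall x exists y Rxy.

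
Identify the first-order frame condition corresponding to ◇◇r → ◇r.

This schema is equivalent to the 4 axiom □r → □□r.
Its frame correspondent is transitivity — ∀x ∀y ∀z (Rxy ∧ Ryz → Rxz).

transitivity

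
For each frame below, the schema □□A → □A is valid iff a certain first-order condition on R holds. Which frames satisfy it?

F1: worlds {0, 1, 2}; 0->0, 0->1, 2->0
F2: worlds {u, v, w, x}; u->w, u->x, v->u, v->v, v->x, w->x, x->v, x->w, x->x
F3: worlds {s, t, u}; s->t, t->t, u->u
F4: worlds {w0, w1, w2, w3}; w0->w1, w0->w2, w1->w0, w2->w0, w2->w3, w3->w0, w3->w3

F1, F2, F3

This is the axiom for density; its first-order frame correspondent is ∀x ∀y (Rxy → ∃z (Rxz ∧ Rzy)).
F1: condition met.
F2: condition met.
F3: condition met.
F4: fails — Rw1w0 but no z with Rw1z and Rzw0.
Valid on: F1, F2, F3.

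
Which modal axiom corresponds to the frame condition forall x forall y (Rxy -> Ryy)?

A defining formula is □(□r → r) (the T□ axiom).

□(□r → r)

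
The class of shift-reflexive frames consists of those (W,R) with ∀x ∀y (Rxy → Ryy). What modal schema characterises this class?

□(□r → r)

This is shift-reflexivity; the standard corresponding axiom is T□: □(□r → r).
Suppose □(□r→r) is valid. Take Rxy and set V(r)={w : Ryw}. Then at y, □r holds; since □(□r→r) at x, □r→r at y, so r at y, i.e. Ryy.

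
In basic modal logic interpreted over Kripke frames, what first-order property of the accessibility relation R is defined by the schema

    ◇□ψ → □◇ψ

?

Convergence

This schema is the .2 axiom.
It corresponds to convergence: ∀x ∀y ∀z (Rxy ∧ Rxz → ∃w (Ryw ∧ Rzw)).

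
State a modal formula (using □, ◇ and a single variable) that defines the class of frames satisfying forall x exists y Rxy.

This is seriality; the standard corresponding axiom is D: □r → ◇r.
Suppose □r→◇r is valid. At any x set V(r)=W. Then □r at x, so ◇r at x, so x has a successor.

□r → ◇r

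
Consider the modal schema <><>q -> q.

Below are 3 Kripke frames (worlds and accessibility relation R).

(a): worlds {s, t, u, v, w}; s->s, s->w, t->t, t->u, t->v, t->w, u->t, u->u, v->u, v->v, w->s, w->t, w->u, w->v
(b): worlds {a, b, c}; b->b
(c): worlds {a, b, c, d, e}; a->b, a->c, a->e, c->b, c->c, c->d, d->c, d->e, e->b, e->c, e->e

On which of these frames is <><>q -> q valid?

(b)

Frame correspondent (Sahlqvist): forall x forall y (x R^2 y -> exists w (y = w & x = w)) — i.e. a generalized confluence (Geach) condition.
(a): fails — sR²t but t ≠ s.
(b): holds.
(c): fails — aR²b but b ≠ a.
Valid on: (b).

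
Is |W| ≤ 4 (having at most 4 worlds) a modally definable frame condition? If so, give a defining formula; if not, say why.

If a class were modally definable it would be closed under disjoint unions (Goldblatt–Thomason).
Any modal formula valid on each of 5 disjoint one-world frames is valid on their disjoint union (validity is preserved under disjoint unions). Each one-world frame has |W|=1≤4, but the union has |W|=5.
So no modal formula (or set of formulas) defines exactly the |W|≤4 frames.

Not modally definable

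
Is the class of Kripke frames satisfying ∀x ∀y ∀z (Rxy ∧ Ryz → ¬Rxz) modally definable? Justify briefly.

No

Any modally definable frame class is closed under surjective bounded morphisms.
The 7-cycle (worlds s,t,u,v,w,x,y with s→t→u→v→w→x→y→s) is intransitive. Mapping every world to a single reflexive point • is a surjective bounded morphism; the reflexive point is not intransitive (R••∧R•• but R••).
So the class is not modally definable.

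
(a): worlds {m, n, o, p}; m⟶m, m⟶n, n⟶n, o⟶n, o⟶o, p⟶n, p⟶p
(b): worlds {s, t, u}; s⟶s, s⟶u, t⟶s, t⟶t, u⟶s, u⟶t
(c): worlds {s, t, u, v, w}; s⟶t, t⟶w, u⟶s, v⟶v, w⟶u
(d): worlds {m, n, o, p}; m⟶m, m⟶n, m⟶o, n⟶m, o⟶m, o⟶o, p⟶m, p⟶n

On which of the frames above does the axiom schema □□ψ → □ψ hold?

The schema corresponds to density: ∀x ∀y (Rxy → ∃z (Rxz ∧ Rzy)).
(a): ✓.
(b): ✓.
(c): fails — Rwu but no z with Rwz and Rzu.
(d): ✓.
Valid on: (a), (b), (d).

(a), (b), (d)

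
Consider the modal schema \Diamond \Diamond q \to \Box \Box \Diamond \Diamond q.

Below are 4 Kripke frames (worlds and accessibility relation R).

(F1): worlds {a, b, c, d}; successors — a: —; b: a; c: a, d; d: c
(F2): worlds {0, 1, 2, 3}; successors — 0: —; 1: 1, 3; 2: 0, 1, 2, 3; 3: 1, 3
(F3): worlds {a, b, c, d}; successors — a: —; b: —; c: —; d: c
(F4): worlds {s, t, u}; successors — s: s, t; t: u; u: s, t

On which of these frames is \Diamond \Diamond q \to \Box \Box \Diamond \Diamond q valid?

This is the axiom for a generalized confluence (Geach) condition; its first-order frame correspondent is \forall x \forall y \forall z ((x R^2 y \wedge x R^2 z) \to \exists w (y = w \wedge z R^2 w)).
(F1): fails — dR²a, dR²a but no w with a=w and aR²w.
(F2): fails — 2R²0, 2R²0 but no w with 0=w and 0R²w.
(F3): ✓.
(F4): fails — sR²u, sR²t but no w with u=w and tR²w.

(F3)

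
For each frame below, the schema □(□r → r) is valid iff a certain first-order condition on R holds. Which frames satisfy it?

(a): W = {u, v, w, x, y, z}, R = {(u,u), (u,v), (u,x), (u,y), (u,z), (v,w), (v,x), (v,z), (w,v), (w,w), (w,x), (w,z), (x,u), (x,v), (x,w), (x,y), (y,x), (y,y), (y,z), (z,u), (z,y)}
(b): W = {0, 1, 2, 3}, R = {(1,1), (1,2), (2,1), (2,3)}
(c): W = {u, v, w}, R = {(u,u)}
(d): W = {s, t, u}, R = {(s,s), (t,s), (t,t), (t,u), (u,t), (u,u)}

(c), (d)

Frame correspondent (Sahlqvist): ∀x ∀y (Rxy → Ryy) — i.e. shift-reflexivity.
(a): fails — Ruv but not Rvv.
(b): fails — R12 but not R22.
(c): condition met.
(d): condition met.
Valid on: (c), (d).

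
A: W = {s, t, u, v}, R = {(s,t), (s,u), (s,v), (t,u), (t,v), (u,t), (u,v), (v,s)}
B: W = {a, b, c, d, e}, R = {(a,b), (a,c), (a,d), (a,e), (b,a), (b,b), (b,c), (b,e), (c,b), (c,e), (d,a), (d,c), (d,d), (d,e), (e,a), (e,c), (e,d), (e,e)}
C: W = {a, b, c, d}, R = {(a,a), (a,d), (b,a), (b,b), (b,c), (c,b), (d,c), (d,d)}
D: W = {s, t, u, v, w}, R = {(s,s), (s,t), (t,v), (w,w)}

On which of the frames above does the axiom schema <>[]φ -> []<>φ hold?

Frame correspondent (Sahlqvist): forall x forall y forall z (Rxy & Rxz -> exists w (Ryw & Rzw)) — i.e. convergence.
A: fails — Rsv and Rsu but v and u have no common successor.
B: condition met.
C: fails — Rbc and Rba but c and a have no common successor.
D: fails — Rss and Rst but s and t have no common successor.

B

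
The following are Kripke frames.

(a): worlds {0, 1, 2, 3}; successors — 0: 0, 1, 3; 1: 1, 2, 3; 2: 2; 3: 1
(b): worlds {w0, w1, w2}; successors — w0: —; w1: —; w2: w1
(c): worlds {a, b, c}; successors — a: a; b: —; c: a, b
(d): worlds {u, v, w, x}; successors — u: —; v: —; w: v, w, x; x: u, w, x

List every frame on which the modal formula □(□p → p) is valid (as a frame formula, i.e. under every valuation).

none

This is the axiom for shift-reflexivity; its first-order frame correspondent is ∀x ∀y (Rxy → Ryy).
(a): fails — R03 but not R33.
(b): fails — Rw2w1 but not Rw1w1.
(c): fails — Rcb but not Rbb.
(d): fails — Rxu but not Ruu.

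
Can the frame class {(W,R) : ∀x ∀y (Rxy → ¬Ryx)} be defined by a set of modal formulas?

If a class were modally definable it would be closed under surjective bounded morphisms (Goldblatt–Thomason).
The 4-cycle (worlds a,b,c,d with a→b→c→d→a) is asymmetric. Mapping every world to a single reflexive point • is a surjective bounded morphism, and the reflexive point is not asymmetric (R•• but asymmetry requires ¬R••).
Hence asymmetry is not modally definable.

No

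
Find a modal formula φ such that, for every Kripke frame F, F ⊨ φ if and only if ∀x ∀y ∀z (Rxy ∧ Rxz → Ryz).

◇ψ → □◇ψ

A defining formula is ◇ψ → □◇ψ (the 5 axiom).
Suppose ◇ψ→□◇ψ is valid. Take Rxy, Rxz and set V(ψ)={y}. Then ◇ψ at x, so □◇ψ at x, so ◇ψ at z, so some w with Rzw has ψ; w=y, i.e. Rzy. By symmetry of the argument, Ryz.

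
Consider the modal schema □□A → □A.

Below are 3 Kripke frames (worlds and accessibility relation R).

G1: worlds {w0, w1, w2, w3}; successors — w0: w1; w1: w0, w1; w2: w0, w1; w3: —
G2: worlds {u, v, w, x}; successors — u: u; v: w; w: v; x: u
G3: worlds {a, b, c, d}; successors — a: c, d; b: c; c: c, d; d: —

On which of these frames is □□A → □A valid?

G1, G3

Frame correspondent (Sahlqvist): ∀x ∀y (Rxy → ∃z (Rxz ∧ Rzy)) — i.e. density.
G1: satisfies the condition.
G2: fails — Rvw but no z with Rvz and Rzw.
G3: satisfies the condition.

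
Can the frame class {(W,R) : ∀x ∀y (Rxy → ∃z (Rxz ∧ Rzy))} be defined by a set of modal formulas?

This is a Sahlqvist condition; the C4 axiom □□r → □r defines it.
Suppose □□r→□r is valid. Take Rxy and set V(r)={w : xR²w}. Then □□r at x, so □r at x, so r at y, i.e. ∃z(Rxz∧Rzy).

Yes — defined by □□r → □r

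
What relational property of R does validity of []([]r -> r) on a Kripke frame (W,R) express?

This is the T□ axiom.
It corresponds to shift-reflexivity: forall x forall y (Rxy -> Ryy).

shift-reflexivity: forall x forall y (Rxy -> Ryy)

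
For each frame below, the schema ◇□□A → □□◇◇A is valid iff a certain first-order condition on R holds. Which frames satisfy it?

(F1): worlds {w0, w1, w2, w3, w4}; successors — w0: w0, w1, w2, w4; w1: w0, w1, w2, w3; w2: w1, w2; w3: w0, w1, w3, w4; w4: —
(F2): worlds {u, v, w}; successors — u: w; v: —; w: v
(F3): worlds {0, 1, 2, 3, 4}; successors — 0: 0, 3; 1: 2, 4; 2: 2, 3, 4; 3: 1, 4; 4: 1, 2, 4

(F3)

This is the axiom for a generalized confluence (Geach) condition; its first-order frame correspondent is ∀x ∀y ∀z ((xRy ∧ xR²z) → ∃w (yR²w ∧ zR²w)).
(F1): fails — w0Rw0, w0R²w4 but no w with w0R²w and w4R²w.
(F2): fails — uRw, uR²v but no t with wR²t and vR²t.
(F3): ✓.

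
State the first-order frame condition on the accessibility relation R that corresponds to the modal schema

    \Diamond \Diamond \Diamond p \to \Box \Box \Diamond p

This is a Sahlqvist (Geach-type) schema ◇^3□^0p → □^2◇^1p.
Minimal-valuation argument: fix x; take any y with xR^3y and any z with xR^2z. Set V(p) to the set of worlds R-reachable from y in exactly 0 steps. Then □^0p holds at y, so the antecedent holds at x; validity forces ◇^1p at z, giving a w with zR^1w and yR^0w.
First-order correspondent: \forall x \forall y \forall z ((x R^3 y \wedge x R^2 z) \to \exists w (y = w \wedge zRw)).

\forall x \forall y \forall z ((x R^3 y \wedge x R^2 z) \to \exists w (y = w \wedge zRw))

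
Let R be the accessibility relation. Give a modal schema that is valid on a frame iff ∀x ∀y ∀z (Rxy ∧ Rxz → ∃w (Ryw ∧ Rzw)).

◇□s → □◇s

The condition is convergence. The .2 schema ◇□s → □◇s defines it.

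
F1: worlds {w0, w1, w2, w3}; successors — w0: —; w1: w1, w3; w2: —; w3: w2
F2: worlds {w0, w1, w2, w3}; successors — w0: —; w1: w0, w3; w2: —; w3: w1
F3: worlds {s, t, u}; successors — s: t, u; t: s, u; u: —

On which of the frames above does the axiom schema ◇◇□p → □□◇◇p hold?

Frame correspondent (Sahlqvist): ∀x ∀y ∀z ((xR²y ∧ xR²z) → ∃w (yRw ∧ zR²w)) — i.e. a generalized confluence (Geach) condition.
F1: fails — w1R²w1, w1R²w2 but no w with w1Rw and w2R²w.
F2: fails — w1R²w1, w1R²w1 but no w with w1Rw and w1R²w.
F3: fails — sR²s, sR²u but no w with sRw and uR²w.
Valid on no frame.

none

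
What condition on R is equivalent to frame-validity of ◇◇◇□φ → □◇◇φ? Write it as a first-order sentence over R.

∀x ∀y ∀z ((xR³y ∧ xRz) → ∃w (yRw ∧ zR²w))

This is a Sahlqvist (Geach-type) schema ◇^3□^1φ → □^1◇^2φ.
First-order correspondent: ∀x ∀y ∀z ((xR³y ∧ xRz) → ∃w (yRw ∧ zR²w)).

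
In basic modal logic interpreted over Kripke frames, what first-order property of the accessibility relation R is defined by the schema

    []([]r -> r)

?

shift-reflexivity

Suppose □(□r→r) is valid. Take Rxy and set V(r)={w : Ryw}. Then at y, □r holds; since □(□r→r) at x, □r→r at y, so r at y, i.e. Ryy.
Conversely, on a frame with shift-reflexivity the schema holds at every world under every valuation.
So the correspondent is shift-reflexivity.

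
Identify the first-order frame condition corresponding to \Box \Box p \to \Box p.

Suppose □□p→□p is valid. Take Rxy and set V(p)={w : xR²w}. Then □□p at x, so □p at x, so p at y, i.e. ∃z(Rxz∧Rzy).
Conversely, on a frame with density the schema holds at every world under every valuation.
Frame condition: \forall x \forall y (Rxy \to \exists z (Rxz \wedge Rzy)).

density: \forall x \forall y (Rxy \to \exists z (Rxz \wedge Rzy))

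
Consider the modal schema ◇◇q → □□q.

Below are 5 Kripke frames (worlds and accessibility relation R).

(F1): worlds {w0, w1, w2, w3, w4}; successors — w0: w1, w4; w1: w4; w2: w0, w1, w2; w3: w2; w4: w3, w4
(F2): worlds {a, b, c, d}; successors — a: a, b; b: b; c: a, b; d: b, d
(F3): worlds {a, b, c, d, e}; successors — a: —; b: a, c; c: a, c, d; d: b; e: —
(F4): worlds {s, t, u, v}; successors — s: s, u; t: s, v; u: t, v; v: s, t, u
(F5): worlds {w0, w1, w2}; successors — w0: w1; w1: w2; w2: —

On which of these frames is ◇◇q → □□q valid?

Frame correspondent (Sahlqvist): ∀x ∀y ∀z ((xR²y ∧ xR²z) → ∃w (y = w ∧ z = w)) — i.e. a generalized confluence (Geach) condition.
(F1): fails — w0R²w3, w0R²w4 but w3 ≠ w4.
(F2): fails — aR²a, aR²b but a ≠ b.
(F3): fails — bR²a, bR²c but a ≠ c.
(F4): fails — sR²s, sR²t but s ≠ t.
(F5): holds.
Valid on: (F5).

(F5)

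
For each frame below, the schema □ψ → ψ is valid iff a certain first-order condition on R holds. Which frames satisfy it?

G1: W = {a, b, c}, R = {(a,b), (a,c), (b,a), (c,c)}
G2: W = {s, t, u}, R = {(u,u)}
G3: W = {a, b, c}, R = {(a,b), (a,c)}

This is the axiom for reflexivity; its first-order frame correspondent is ∀x Rxx.
G1: fails — world a does not see itself.
G2: fails — world s does not see itself.
G3: fails — world a does not see itself.
Valid on no frame.

none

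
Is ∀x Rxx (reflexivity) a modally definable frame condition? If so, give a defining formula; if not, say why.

Definable; □q → q defines it

This is a Sahlqvist condition; the T axiom □q → q defines it.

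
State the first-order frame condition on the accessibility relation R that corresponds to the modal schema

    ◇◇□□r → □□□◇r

This is a Sahlqvist (Geach-type) schema ◇^2□^2r → □^3◇^1r.
Minimal-valuation argument: fix x; take any y with xR^2y and any z with xR^3z. Set V(r) to the set of worlds R-reachable from y in exactly 2 steps. Then □^2r holds at y, so the antecedent holds at x; validity forces ◇^1r at z, giving a w with zR^1w and yR^2w.
First-order correspondent: ∀x ∀y ∀z ((xR²y ∧ xR³z) → ∃w (yR²w ∧ zRw)).

∀x ∀y ∀z ((xR²y ∧ xR³z) → ∃w (yR²w ∧ zRw))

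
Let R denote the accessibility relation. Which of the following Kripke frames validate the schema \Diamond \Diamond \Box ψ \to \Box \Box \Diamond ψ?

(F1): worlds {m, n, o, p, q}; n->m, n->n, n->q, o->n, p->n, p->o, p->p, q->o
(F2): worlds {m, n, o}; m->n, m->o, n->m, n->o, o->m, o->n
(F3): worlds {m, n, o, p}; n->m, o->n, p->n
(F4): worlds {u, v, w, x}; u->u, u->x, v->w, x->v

(F2)

The schema corresponds to a generalized confluence (Geach) condition: \forall x \forall y \forall z ((x R^2 y \wedge x R^2 z) \to \exists w (yRw \wedge zRw)).
(F1): fails — nR²m, nR²m but no w with mRw and mRw.
(F2): holds.
(F3): fails — oR²m, oR²m but no w with mRw and mRw.
(F4): fails — uR²u, uR²v but no t with uRt and vRt.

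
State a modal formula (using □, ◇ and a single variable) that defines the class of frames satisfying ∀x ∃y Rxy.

□r → ◇r

The condition is seriality. The D schema □r → ◇r defines it.
Suppose □r→◇r is valid. At any x set V(r)=W. Then □r at x, so ◇r at x, so x has a successor.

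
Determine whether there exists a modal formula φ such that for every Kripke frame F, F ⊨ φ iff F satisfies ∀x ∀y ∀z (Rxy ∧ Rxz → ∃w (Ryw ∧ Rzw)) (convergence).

This is a Sahlqvist condition; the .2 axiom ◇□q → □◇q defines it.

Yes — defined by ◇□q → □◇q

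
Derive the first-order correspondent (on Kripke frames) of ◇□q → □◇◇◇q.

This is a Sahlqvist (Geach-type) schema ◇^1□^1q → □^1◇^3q.
First-order correspondent: ∀x ∀y ∀z ((xRy ∧ xRz) → ∃w (yRw ∧ zR³w)).

∀x ∀y ∀z ((xRy ∧ xRz) → ∃w (yRw ∧ zR³w))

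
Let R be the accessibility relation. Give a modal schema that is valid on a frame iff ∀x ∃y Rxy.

□r → ◇r

This is seriality; the standard corresponding axiom is D: □r → ◇r.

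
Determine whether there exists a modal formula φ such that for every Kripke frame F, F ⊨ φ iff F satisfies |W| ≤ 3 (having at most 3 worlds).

Any modally definable frame class is closed under disjoint unions.
Any modal formula valid on each of 4 disjoint one-world frames is valid on their disjoint union (validity is preserved under disjoint unions). Each one-world frame has |W|=1≤3, but the union has |W|=4.
So the class is not modally definable.

Not definable by any modal formula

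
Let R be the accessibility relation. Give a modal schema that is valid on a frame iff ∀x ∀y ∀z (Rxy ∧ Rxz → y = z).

◇p → □p

A defining formula is ◇p → □p (the CD axiom).
Suppose ◇p→□p is valid. Take Rxy, Rxz and set V(p)={y}. Then ◇p at x, so □p at x, so p at z, i.e. z=y.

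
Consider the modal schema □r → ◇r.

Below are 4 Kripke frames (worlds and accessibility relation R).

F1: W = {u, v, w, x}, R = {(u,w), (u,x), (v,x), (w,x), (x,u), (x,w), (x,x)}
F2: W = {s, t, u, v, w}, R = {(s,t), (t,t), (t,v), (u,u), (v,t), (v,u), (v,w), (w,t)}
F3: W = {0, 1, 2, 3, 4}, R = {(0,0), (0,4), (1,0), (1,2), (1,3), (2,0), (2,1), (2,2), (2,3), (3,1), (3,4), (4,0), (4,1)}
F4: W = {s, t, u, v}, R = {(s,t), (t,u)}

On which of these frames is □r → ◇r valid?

Frame correspondent (Sahlqvist): ∀x ∃y Rxy — i.e. seriality.
F1: satisfies the condition.
F2: satisfies the condition.
F3: satisfies the condition.
F4: fails — world u has no successor.
Valid on: F1, F2, F3.

F1, F2, F3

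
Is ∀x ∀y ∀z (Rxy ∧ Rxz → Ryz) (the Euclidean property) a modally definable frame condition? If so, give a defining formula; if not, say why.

This is a Sahlqvist condition; the 5 axiom ◇p → □◇p defines it.
Suppose ◇p→□◇p is valid. Take Rxy, Rxz and set V(p)={y}. Then ◇p at x, so □◇p at x, so ◇p at z, so some w with Rzw has p; w=y, i.e. Rzy. By symmetry of the argument, Ryz.

Yes — defined by ◇p → □◇p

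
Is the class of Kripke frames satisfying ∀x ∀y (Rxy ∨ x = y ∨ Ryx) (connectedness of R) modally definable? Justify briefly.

No

Any modally definable frame class is closed under disjoint unions.
Take 3 disjoint single-world reflexive frames: each is trivially connected, but their disjoint union has 3 worlds with no edge between distinct components, so it is not connected.
Hence connectedness of R is not modally definable.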